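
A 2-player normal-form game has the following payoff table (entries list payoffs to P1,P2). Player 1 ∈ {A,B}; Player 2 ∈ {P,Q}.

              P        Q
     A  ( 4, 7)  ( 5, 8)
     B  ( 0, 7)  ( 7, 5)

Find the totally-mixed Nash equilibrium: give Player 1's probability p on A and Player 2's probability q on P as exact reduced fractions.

p=2/3, q=1/3

P1 indiff ⇒ q·4+(1-q)·5 = q·0+(1-q)·7 ⇒ q(4) = (1-q)(2) ⇒ q = 1/3
P2 indiff ⇒ p·7+(1-p)·7 = p·8+(1-p)·5 ⇒ p(-1) = (1-p)(-2) ⇒ p = 2/3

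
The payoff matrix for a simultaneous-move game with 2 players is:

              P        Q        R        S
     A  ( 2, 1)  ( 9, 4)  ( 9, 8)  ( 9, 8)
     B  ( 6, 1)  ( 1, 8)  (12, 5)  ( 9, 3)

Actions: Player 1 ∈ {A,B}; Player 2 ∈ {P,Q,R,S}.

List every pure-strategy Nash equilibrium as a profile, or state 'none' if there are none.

(A,P): not NE [P1→B gives 6>2; P2→S gives 8>1]
(A,Q): not NE [P2→S gives 8>4]
(A,R): not NE [P1→B gives 12>9]
(A,S): NE
(B,P): not NE [P2→Q gives 8>1]
(B,Q): not NE [P1→A gives 9>1]
(B,R): not NE [P2→Q gives 8>5]
(B,S): not NE [P2→Q gives 8>3]

PSNE = {(A,S)}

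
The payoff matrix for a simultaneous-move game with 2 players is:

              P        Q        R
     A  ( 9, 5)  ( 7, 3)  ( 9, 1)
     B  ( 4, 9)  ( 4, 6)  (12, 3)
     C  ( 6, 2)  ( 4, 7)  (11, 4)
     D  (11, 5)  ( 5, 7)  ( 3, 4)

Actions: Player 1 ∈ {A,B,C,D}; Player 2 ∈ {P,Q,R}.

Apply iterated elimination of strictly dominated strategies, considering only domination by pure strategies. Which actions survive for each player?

Remaining: P1:{A,D} P2:{P,Q}

P2 drop R (Q beats it: A:3>1 B:6>3 C:7>4 D:7>4)
P1 drop B (A beats it: P:9>4 Q:7>4)
P1 drop C (A beats it: P:9>6 Q:7>4)
P1→{A,D} P2→{P,Q}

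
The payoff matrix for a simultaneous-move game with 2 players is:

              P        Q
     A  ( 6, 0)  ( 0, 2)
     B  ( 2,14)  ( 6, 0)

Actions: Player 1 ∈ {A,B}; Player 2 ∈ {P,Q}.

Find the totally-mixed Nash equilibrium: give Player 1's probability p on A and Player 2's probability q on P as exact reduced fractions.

P1 mixes 7/8 on A; P2 mixes 3/5 on P

P1 indiff ⇒ q·6+(1-q)·0 = q·2+(1-q)·6 ⇒ q(4) = (1-q)(6) ⇒ q = 3/5
P2 indiff ⇒ p·0+(1-p)·14 = p·2+(1-p)·0 ⇒ p(-2) = (1-p)(-14) ⇒ p = 7/8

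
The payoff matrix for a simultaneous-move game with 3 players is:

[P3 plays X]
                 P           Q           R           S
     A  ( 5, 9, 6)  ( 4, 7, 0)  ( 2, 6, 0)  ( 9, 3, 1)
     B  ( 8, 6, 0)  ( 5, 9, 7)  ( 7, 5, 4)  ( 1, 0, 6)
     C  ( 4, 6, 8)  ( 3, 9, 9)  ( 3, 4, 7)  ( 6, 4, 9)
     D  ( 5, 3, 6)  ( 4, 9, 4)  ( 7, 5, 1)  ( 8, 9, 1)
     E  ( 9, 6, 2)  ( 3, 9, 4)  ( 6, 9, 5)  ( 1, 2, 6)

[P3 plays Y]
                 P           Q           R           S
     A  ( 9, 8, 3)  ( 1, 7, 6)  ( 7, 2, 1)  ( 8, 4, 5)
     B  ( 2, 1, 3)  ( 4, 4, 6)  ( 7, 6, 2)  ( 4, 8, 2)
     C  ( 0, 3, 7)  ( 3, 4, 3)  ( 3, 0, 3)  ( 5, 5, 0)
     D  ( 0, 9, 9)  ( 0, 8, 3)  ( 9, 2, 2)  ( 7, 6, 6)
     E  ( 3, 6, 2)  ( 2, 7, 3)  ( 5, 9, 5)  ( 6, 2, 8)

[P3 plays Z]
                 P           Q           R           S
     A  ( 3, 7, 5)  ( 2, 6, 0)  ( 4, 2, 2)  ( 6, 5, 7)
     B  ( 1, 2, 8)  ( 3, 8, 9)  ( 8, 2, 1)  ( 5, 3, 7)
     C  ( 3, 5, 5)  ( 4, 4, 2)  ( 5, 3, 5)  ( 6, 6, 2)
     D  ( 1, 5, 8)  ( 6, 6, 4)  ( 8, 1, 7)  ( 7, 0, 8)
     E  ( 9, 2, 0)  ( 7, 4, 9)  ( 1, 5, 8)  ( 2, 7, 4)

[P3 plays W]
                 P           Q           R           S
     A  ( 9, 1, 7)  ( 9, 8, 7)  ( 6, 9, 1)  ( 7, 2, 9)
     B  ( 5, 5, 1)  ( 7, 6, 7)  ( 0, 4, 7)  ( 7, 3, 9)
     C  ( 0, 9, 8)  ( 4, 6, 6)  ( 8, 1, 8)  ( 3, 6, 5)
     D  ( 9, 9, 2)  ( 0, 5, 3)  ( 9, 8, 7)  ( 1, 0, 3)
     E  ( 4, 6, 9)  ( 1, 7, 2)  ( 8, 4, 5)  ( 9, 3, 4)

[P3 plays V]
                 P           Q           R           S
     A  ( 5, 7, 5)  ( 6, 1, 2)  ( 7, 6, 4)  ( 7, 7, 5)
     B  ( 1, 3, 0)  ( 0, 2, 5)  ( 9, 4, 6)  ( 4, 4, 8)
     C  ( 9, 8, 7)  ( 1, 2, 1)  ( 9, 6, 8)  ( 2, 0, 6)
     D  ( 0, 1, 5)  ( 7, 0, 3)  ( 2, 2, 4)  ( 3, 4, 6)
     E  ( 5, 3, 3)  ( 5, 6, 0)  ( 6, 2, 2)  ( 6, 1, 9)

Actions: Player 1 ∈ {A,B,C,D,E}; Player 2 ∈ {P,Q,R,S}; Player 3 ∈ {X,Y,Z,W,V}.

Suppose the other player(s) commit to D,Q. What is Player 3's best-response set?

u_3(X vs D,Q) = 4
u_3(Y vs D,Q) = 3
u_3(Z vs D,Q) = 4
u_3(W vs D,Q) = 3
u_3(V vs D,Q) = 3
max payoff 4 at {X,Z}

P3 best: {X,Z}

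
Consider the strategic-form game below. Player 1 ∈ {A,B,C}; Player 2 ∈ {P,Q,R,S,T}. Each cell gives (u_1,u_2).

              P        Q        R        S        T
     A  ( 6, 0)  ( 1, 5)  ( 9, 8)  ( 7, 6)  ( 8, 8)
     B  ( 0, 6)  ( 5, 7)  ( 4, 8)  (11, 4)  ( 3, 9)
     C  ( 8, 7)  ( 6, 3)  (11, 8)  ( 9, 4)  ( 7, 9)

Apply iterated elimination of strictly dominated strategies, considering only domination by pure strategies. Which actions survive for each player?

P2 drop P (R beats it: A:8>0 B:8>6 C:8>7)
P2 drop Q (R beats it: A:8>5 B:8>7 C:8>3)
P2 drop S (R beats it: A:8>6 B:8>4 C:8>4)
P1 drop B (A beats it: R:9>4 T:8>3)
P1→{A,C} P2→{R,T}

Remaining: P1:{A,C} P2:{R,T}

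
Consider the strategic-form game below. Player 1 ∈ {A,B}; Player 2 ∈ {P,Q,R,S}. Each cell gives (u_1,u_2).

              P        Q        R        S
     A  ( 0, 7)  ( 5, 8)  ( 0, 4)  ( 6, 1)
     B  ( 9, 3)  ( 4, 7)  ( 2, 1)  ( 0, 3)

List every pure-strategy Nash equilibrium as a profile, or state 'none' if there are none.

Nash profiles: (A,Q)

(A,P): not NE [P1→B gives 9>0; P2→Q gives 8>7]
(A,Q): NE
(A,R): not NE [P1→B gives 2>0; P2→Q gives 8>4]
(A,S): not NE [P2→Q gives 8>1]
(B,P): not NE [P2→Q gives 7>3]
(B,Q): not NE [P1→A gives 5>4]
(B,R): not NE [P2→Q gives 7>1]
(B,S): not NE [P1→A gives 6>0; P2→Q gives 7>3]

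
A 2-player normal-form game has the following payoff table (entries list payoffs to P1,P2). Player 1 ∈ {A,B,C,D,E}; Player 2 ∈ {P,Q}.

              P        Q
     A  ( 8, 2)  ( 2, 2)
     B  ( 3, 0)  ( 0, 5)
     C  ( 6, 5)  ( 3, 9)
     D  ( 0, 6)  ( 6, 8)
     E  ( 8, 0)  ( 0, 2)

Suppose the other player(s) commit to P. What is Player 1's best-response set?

u_1(A vs P) = 8
u_1(B vs P) = 3
u_1(C vs P) = 6
u_1(D vs P) = 0
u_1(E vs P) = 8
max payoff 8 at {A,E}

P1 best: {A,E}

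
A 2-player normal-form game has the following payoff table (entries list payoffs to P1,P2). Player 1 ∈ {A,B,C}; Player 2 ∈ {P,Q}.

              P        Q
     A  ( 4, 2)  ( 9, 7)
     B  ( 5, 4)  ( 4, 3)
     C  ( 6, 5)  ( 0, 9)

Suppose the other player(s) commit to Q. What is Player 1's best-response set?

u_1(A vs Q) = 9
u_1(B vs Q) = 4
u_1(C vs Q) = 0
max payoff 9 at {A}

argmax u_1 = {A}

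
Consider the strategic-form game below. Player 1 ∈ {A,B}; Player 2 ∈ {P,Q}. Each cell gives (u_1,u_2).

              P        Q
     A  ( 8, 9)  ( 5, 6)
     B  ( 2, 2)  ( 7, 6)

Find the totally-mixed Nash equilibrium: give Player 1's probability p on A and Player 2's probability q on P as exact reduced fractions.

P1 indiff ⇒ q·8+(1-q)·5 = q·2+(1-q)·7 ⇒ q(6) = (1-q)(2) ⇒ q = 1/4
P2 indiff ⇒ p·9+(1-p)·2 = p·6+(1-p)·6 ⇒ p(3) = (1-p)(4) ⇒ p = 4/7

P1 mixes 4/7 on A; P2 mixes 1/4 on P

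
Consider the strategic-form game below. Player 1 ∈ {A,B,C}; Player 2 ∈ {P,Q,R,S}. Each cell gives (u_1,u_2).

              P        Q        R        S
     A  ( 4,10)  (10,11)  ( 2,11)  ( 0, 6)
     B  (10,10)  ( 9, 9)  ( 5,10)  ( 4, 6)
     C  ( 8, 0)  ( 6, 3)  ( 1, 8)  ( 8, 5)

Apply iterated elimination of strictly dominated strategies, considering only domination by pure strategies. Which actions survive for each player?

Survivors P1:{A,B} P2:{P,Q,R}

P2 drop S (R beats it: A:11>6 B:10>6 C:8>5)
P1 drop C (B beats it: P:10>8 Q:9>6 R:5>1)
P1→{A,B} P2→{P,Q,R}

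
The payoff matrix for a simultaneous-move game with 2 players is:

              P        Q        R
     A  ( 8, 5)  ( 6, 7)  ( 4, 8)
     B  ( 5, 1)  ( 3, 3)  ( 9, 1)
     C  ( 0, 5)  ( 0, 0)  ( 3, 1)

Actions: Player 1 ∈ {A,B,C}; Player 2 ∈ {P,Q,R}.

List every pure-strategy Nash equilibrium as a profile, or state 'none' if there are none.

(A,P): not NE [P2→R gives 8>5]
(A,Q): not NE [P2→R gives 8>7]
(A,R): not NE [P1→B gives 9>4]
(B,P): not NE [P1→A gives 8>5; P2→Q gives 3>1]
(B,Q): not NE [P1→A gives 6>3]
(B,R): not NE [P2→Q gives 3>1]
(C,P): not NE [P1→A gives 8>0]
(C,Q): not NE [P1→A gives 6>0; P2→P gives 5>0]
(C,R): not NE [P1→B gives 9>3; P2→P gives 5>1]

No pure NE.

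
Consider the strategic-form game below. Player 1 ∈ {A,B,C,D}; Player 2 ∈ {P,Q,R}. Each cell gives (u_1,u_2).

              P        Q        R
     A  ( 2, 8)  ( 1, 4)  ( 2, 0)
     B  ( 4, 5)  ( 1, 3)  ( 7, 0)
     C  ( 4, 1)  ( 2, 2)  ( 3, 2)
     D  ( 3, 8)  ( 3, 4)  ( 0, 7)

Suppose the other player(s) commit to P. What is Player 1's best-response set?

u_1(A vs P) = 2
u_1(B vs P) = 4
u_1(C vs P) = 4
u_1(D vs P) = 3
max payoff 4 at {B,C}

BR_1 = {B,C}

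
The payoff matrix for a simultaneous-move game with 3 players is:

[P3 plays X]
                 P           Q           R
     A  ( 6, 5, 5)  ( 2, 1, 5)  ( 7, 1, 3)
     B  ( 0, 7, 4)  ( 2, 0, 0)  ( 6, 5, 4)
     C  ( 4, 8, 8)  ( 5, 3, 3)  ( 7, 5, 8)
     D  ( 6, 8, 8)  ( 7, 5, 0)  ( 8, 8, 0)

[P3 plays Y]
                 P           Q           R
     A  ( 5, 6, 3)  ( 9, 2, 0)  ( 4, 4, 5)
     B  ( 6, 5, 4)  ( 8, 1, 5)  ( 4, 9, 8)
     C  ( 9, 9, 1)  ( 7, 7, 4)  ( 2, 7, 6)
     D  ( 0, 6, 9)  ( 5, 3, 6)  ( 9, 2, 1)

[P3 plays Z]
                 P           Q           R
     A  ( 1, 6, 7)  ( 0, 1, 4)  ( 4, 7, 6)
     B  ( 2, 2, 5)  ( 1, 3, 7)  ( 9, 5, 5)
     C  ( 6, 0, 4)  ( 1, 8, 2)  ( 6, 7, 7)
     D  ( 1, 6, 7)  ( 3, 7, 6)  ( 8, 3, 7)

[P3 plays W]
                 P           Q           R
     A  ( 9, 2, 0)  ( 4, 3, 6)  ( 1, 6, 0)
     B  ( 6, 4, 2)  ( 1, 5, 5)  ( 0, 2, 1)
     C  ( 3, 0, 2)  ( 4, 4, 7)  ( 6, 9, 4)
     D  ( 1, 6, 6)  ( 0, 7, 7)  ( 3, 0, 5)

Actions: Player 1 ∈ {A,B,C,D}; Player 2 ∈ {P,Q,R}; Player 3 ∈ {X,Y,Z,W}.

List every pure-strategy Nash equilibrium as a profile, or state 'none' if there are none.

(A,P,X): not NE [P3→Z gives 7>5]
(A,P,Y): not NE [P1→C gives 9>5; P3→Z gives 7>3]
(A,P,Z): not NE [P1→C gives 6>1; P2→R gives 7>6]
(A,P,W): not NE [P2→R gives 6>2; P3→Z gives 7>0]
(A,Q,X): not NE [P1→D gives 7>2; P2→P gives 5>1; P3→W gives 6>5]
(A,Q,Y): not NE [P2→P gives 6>2; P3→W gives 6>0]
(A,Q,Z): not NE [P1→D gives 3>0; P2→R gives 7>1; P3→W gives 6>4]
(A,Q,W): not NE [P2→R gives 6>3]
(A,R,X): not NE [P1→D gives 8>7; P2→P gives 5>1; P3→Z gives 6>3]
(A,R,Y): not NE [P1→D gives 9>4; P2→P gives 6>4; P3→Z gives 6>5]
(A,R,Z): not NE [P1→B gives 9>4]
(A,R,W): not NE [P1→C gives 6>1; P3→Z gives 6>0]
(B,P,X): not NE [P1→D gives 6>0; P3→Z gives 5>4]
(B,P,Y): not NE [P1→C gives 9>6; P2→R gives 9>5; P3→Z gives 5>4]
(B,P,Z): not NE [P1→C gives 6>2; P2→R gives 5>2]
(B,P,W): not NE [P1→A gives 9>6; P2→Q gives 5>4; P3→Z gives 5>2]
(B,Q,X): not NE [P1→D gives 7>2; P2→P gives 7>0; P3→Z gives 7>0]
(B,Q,Y): not NE [P1→A gives 9>8; P2→R gives 9>1; P3→Z gives 7>5]
(B,Q,Z): not NE [P1→D gives 3>1; P2→R gives 5>3]
(B,Q,W): not NE [P1→C gives 4>1; P3→Z gives 7>5]
(B,R,X): not NE [P1→D gives 8>6; P2→P gives 7>5; P3→Y gives 8>4]
(B,R,Y): not NE [P1→D gives 9>4]
(B,R,Z): not NE [P3→Y gives 8>5]
(B,R,W): not NE [P1→C gives 6>0; P2→Q gives 5>2; P3→Y gives 8>1]
(C,P,X): not NE [P1→D gives 6>4]
(C,P,Y): not NE [P3→X gives 8>1]
(C,P,Z): not NE [P2→Q gives 8>0; P3→X gives 8>4]
(C,P,W): not NE [P1→A gives 9>3; P2→R gives 9>0; P3→X gives 8>2]
(C,Q,X): not NE [P1→D gives 7>5; P2→P gives 8>3; P3→W gives 7>3]
(C,Q,Y): not NE [P1→A gives 9>7; P2→P gives 9>7; P3→W gives 7>4]
(C,Q,Z): not NE [P1→D gives 3>1; P3→W gives 7>2]
(C,Q,W): not NE [P2→R gives 9>4]
(C,R,X): not NE [P1→D gives 8>7; P2→P gives 8>5]
(C,R,Y): not NE [P1→D gives 9>2; P2→P gives 9>7; P3→X gives 8>6]
(C,R,Z): not NE [P1→B gives 9>6; P2→Q gives 8>7; P3→X gives 8>7]
(C,R,W): not NE [P3→X gives 8>4]
(D,P,X): not NE [P3→Y gives 9>8]
(D,P,Y): not NE [P1→C gives 9>0]
(D,P,Z): not NE [P1→C gives 6>1; P2→Q gives 7>6; P3→Y gives 9>7]
(D,P,W): not NE [P1→A gives 9>1; P2→Q gives 7>6; P3→Y gives 9>6]
(D,Q,X): not NE [P2→R gives 8>5; P3→W gives 7>0]
(D,Q,Y): not NE [P1→A gives 9>5; P2→P gives 6>3; P3→W gives 7>6]
(D,Q,Z): not NE [P3→W gives 7>6]
(D,Q,W): not NE [P1→C gives 4>0]
(D,R,X): not NE [P3→Z gives 7>0]
(D,R,Y): not NE [P2→P gives 6>2; P3→Z gives 7>1]
(D,R,Z): not NE [P1→B gives 9>8; P2→Q gives 7>3]
(D,R,W): not NE [P1→C gives 6>3; P2→Q gives 7>0; P3→Z gives 7>5]

PSNE: ∅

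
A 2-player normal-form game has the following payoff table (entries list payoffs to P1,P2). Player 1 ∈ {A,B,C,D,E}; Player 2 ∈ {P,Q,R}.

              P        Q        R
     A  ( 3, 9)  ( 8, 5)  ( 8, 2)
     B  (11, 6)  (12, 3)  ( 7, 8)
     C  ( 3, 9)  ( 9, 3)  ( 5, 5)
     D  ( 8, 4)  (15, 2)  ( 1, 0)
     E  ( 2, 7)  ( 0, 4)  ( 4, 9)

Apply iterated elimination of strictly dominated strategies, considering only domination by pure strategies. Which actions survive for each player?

Survivors P1:{A,B} P2:{P,R}

P1 drop C (B beats it: P:11>3 Q:12>9 R:7>5)
P1 drop E (A beats it: P:3>2 Q:8>0 R:8>4)
P2 drop Q (P beats it: A:9>5 B:6>3 D:4>2)
P1 drop D (B beats it: P:11>8 R:7>1)
P1→{A,B} P2→{P,R}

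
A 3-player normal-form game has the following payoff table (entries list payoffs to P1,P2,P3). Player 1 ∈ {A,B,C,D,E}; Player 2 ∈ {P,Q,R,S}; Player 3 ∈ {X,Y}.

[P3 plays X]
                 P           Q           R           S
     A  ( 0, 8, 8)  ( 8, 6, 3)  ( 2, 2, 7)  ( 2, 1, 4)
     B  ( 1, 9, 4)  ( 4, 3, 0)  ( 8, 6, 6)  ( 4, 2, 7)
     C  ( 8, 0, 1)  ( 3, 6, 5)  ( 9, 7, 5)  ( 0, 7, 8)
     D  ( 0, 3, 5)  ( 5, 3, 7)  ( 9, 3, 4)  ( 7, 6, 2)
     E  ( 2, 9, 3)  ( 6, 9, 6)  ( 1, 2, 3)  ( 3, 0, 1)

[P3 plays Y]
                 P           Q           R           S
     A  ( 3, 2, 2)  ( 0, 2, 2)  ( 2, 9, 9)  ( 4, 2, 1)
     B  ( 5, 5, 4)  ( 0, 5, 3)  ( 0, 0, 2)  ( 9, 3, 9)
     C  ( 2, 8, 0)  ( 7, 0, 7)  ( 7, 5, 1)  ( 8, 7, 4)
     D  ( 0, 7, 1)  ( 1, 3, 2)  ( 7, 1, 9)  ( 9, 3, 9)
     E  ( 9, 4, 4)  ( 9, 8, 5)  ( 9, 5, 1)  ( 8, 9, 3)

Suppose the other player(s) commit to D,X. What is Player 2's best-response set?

P2 best: {S}

u_2(P vs D,X) = 3
u_2(Q vs D,X) = 3
u_2(R vs D,X) = 3
u_2(S vs D,X) = 6
max payoff 6 at {S}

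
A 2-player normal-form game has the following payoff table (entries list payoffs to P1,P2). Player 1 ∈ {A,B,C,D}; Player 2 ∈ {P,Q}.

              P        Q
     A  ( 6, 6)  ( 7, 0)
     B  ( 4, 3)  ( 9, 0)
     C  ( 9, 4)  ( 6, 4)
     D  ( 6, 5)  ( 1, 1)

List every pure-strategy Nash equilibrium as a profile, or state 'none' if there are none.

(A,P): not NE [P1→C gives 9>6]
(A,Q): not NE [P1→B gives 9>7; P2→P gives 6>0]
(B,P): not NE [P1→C gives 9>4]
(B,Q): not NE [P2→P gives 3>0]
(C,P): NE
(C,Q): not NE [P1→B gives 9>6]
(D,P): not NE [P1→C gives 9>6]
(D,Q): not NE [P1→B gives 9>1; P2→P gives 5>1]

PSNE = {(C,P)}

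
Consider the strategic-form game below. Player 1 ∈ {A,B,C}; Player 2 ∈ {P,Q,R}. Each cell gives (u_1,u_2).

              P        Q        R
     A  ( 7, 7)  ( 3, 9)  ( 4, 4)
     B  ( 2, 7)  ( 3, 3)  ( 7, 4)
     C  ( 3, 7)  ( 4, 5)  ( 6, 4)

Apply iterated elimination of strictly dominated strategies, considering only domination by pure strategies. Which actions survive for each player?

P2 drop R (P beats it: A:7>4 B:7>4 C:7>4)
P1 drop B (C beats it: P:3>2 Q:4>3)
P1→{A,C} P2→{P,Q}

Remaining: P1:{A,C} P2:{P,Q}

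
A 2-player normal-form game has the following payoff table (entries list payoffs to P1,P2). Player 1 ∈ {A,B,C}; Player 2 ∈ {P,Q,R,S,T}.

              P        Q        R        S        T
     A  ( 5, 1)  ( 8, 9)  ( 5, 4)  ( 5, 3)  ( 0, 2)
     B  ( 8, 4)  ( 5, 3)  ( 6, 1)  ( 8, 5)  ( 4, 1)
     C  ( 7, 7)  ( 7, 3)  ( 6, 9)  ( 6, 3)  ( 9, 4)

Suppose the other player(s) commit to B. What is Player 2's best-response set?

BR_2 = {S}

u_2(P vs B) = 4
u_2(Q vs B) = 3
u_2(R vs B) = 1
u_2(S vs B) = 5
u_2(T vs B) = 1
max payoff 5 at {S}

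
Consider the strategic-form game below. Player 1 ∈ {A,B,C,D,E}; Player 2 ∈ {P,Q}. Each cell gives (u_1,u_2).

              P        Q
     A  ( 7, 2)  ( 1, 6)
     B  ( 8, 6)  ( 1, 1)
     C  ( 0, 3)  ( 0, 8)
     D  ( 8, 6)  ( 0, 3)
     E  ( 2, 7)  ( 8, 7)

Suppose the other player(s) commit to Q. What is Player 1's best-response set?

BR_1 = {E}

u_1(A vs Q) = 1
u_1(B vs Q) = 1
u_1(C vs Q) = 0
u_1(D vs Q) = 0
u_1(E vs Q) = 8
max payoff 8 at {E}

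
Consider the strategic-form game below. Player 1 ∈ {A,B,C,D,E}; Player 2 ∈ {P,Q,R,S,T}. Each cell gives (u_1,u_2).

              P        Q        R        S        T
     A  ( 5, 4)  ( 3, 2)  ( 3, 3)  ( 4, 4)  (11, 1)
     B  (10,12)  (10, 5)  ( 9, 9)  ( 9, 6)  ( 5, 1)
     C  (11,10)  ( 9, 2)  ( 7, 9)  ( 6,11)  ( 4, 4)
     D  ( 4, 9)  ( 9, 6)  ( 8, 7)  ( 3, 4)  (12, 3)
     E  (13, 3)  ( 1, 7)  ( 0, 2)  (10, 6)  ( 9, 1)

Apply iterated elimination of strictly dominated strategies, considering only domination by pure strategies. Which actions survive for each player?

Remaining: P1:{B,C,E} P2:{P,Q,S}

P2 drop R (P beats it: A:4>3 B:12>9 C:10>9 D:9>7 E:3>2)
P2 drop T (P beats it: A:4>1 B:12>1 C:10>4 D:9>3 E:3>1)
P1 drop A (B beats it: P:10>5 Q:10>3 S:9>4)
P1 drop D (B beats it: P:10>4 Q:10>9 S:9>3)
P1→{B,C,E} P2→{P,Q,S}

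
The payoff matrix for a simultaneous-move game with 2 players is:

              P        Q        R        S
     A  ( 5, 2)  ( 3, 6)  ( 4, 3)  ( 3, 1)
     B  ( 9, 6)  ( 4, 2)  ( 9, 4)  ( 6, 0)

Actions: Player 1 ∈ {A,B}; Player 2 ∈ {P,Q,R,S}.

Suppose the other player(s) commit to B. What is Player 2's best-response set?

u_2(P vs B) = 6
u_2(Q vs B) = 2
u_2(R vs B) = 4
u_2(S vs B) = 0
max payoff 6 at {P}

argmax u_2 = {P}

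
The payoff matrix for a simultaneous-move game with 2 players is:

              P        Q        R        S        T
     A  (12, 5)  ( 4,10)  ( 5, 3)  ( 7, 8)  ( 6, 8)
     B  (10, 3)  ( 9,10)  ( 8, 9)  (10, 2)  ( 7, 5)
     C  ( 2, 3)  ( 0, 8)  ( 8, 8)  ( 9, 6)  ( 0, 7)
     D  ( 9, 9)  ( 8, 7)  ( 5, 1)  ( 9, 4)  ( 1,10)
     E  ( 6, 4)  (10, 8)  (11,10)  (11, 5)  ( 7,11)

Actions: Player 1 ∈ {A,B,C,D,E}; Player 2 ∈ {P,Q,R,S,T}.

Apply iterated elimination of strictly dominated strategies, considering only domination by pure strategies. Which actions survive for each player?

P1 drop C (E beats it: P:6>2 Q:10>0 R:11>8 S:11>9 T:7>0)
P1 drop D (B beats it: P:10>9 Q:9>8 R:8>5 S:10>9 T:7>1)
P2 drop P (Q beats it: A:10>5 B:10>3 E:8>4)
P1 drop A (B beats it: Q:9>4 R:8>5 S:10>7 T:7>6)
P2 drop S (Q beats it: B:10>2 E:8>5)
P1→{B,E} P2→{Q,R,T}

IESDS → P1:{B,E} P2:{Q,R,T}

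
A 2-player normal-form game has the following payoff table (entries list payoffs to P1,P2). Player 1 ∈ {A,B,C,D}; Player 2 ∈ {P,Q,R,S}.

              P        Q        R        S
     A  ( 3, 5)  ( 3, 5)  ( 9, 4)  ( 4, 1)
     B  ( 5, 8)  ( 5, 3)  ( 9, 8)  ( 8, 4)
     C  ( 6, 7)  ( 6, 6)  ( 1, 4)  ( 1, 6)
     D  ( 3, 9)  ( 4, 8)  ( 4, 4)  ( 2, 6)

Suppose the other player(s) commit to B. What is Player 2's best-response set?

u_2(P vs B) = 8
u_2(Q vs B) = 3
u_2(R vs B) = 8
u_2(S vs B) = 4
max payoff 8 at {P,R}

BR_2 = {P,R}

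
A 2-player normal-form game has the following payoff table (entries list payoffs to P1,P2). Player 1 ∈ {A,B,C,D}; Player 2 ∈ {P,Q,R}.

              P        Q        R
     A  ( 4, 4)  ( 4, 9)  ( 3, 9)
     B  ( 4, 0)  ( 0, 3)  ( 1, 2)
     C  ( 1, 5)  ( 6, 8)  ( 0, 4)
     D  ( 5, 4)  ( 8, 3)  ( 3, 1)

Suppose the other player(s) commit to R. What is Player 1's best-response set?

u_1(A vs R) = 3
u_1(B vs R) = 1
u_1(C vs R) = 0
u_1(D vs R) = 3
max payoff 3 at {A,D}

argmax u_1 = {A,D}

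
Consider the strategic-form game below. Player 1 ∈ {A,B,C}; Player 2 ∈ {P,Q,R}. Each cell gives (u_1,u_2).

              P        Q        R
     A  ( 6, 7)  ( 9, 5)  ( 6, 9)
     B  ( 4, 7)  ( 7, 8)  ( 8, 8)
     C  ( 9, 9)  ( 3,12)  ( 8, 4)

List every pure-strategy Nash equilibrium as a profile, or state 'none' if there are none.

PSNE = {(B,R)}

(A,P): not NE [P1→C gives 9>6; P2→R gives 9>7]
(A,Q): not NE [P2→R gives 9>5]
(A,R): not NE [P1→C gives 8>6]
(B,P): not NE [P1→C gives 9>4; P2→R gives 8>7]
(B,Q): not NE [P1→A gives 9>7]
(B,R): NE
(C,P): not NE [P2→Q gives 12>9]
(C,Q): not NE [P1→A gives 9>3]
(C,R): not NE [P2→Q gives 12>4]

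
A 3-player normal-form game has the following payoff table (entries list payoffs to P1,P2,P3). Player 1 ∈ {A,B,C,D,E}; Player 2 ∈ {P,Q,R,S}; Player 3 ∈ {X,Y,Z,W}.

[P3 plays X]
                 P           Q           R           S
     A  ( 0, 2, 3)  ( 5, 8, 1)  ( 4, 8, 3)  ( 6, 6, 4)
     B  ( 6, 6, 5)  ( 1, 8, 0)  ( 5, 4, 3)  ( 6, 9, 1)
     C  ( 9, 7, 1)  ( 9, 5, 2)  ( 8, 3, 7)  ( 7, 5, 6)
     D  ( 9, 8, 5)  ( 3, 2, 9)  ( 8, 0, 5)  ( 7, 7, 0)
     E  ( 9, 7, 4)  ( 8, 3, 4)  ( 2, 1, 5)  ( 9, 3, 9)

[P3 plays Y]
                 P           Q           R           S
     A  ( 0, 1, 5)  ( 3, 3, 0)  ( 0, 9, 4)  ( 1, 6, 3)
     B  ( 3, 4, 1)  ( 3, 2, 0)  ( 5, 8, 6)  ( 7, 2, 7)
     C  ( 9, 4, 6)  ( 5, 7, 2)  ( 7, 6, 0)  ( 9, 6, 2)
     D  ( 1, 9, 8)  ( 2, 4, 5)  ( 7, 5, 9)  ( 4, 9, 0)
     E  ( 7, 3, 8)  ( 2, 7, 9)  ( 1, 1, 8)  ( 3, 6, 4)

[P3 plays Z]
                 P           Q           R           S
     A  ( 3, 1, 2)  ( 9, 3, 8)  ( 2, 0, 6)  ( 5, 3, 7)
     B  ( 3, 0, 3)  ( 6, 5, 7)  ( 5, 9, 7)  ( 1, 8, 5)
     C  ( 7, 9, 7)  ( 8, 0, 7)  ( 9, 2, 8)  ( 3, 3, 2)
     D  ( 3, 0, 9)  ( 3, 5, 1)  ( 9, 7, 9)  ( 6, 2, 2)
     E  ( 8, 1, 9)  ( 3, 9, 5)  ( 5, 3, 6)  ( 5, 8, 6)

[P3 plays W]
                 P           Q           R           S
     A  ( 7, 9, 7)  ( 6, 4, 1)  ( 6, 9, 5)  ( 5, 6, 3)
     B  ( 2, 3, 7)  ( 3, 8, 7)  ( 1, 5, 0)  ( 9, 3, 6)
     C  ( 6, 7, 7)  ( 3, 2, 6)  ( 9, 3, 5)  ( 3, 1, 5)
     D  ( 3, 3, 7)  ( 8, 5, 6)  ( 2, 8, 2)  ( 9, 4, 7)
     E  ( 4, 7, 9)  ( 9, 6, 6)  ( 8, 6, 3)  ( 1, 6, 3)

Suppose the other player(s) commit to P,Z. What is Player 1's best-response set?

argmax u_1 = {E}

u_1(A vs P,Z) = 3
u_1(B vs P,Z) = 3
u_1(C vs P,Z) = 7
u_1(D vs P,Z) = 3
u_1(E vs P,Z) = 8
max payoff 8 at {E}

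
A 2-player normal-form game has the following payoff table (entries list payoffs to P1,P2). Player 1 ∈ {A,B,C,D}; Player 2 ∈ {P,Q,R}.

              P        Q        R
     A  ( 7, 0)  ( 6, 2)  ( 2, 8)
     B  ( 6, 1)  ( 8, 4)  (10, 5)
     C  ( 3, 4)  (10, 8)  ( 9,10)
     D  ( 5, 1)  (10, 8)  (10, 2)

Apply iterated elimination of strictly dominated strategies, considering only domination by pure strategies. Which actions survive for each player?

P2 drop P (Q beats it: A:2>0 B:4>1 C:8>4 D:8>1)
P1 drop A (B beats it: Q:8>6 R:10>2)
P1→{B,C,D} P2→{Q,R}

Survivors P1:{B,C,D} P2:{Q,R}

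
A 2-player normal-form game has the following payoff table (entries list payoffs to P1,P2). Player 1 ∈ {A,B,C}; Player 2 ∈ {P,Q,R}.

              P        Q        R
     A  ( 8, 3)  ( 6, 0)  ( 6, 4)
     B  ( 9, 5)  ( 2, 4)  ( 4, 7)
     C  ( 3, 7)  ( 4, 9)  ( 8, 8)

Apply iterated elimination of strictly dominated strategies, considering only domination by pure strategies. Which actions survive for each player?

P2 drop P (R beats it: A:4>3 B:7>5 C:8>7)
P1 drop B (A beats it: Q:6>2 R:6>4)
P1→{A,C} P2→{Q,R}

IESDS → P1:{A,C} P2:{Q,R}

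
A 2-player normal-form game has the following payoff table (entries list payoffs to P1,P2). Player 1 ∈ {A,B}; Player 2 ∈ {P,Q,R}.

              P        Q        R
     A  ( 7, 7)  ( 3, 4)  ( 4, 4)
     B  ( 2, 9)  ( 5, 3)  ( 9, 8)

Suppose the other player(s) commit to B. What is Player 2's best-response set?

u_2(P vs B) = 9
u_2(Q vs B) = 3
u_2(R vs B) = 8
max payoff 9 at {P}

argmax u_2 = {P}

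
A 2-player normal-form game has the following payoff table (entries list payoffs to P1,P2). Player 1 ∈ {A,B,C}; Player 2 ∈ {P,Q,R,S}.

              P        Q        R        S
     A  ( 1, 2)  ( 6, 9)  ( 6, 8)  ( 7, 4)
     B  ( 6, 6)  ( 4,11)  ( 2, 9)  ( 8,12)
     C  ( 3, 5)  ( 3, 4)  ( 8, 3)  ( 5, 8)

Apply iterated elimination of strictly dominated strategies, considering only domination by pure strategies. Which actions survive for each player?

P2 drop P (S beats it: A:4>2 B:12>6 C:8>5)
P2 drop R (Q beats it: A:9>8 B:11>9 C:4>3)
P1 drop C (A beats it: Q:6>3 S:7>5)
P1→{A,B} P2→{Q,S}

Survivors P1:{A,B} P2:{Q,S}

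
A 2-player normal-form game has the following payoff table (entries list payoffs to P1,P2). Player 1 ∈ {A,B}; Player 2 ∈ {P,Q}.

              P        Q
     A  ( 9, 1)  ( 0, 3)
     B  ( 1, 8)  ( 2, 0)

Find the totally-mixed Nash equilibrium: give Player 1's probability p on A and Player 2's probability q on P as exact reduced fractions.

(p,q) = (4/5, 1/5)

P1 indiff ⇒ q·9+(1-q)·0 = q·1+(1-q)·2 ⇒ q(8) = (1-q)(2) ⇒ q = 1/5
P2 indiff ⇒ p·1+(1-p)·8 = p·3+(1-p)·0 ⇒ p(-2) = (1-p)(-8) ⇒ p = 4/5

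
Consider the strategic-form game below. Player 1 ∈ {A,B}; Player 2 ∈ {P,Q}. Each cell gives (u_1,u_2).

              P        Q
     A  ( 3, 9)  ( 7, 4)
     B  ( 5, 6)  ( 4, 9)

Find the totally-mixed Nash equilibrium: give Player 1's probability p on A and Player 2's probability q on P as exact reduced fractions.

P1 indiff ⇒ q·3+(1-q)·7 = q·5+(1-q)·4 ⇒ q(-2) = (1-q)(-3) ⇒ q = 3/5
P2 indiff ⇒ p·9+(1-p)·6 = p·4+(1-p)·9 ⇒ p(5) = (1-p)(3) ⇒ p = 3/8

p=3/8, q=3/5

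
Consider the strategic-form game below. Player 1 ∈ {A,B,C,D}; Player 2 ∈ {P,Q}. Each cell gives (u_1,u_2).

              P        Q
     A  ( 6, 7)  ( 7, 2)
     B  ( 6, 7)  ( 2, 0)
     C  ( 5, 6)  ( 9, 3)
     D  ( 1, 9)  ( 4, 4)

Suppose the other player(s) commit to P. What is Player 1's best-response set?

u_1(A vs P) = 6
u_1(B vs P) = 6
u_1(C vs P) = 5
u_1(D vs P) = 1
max payoff 6 at {A,B}

argmax u_1 = {A,B}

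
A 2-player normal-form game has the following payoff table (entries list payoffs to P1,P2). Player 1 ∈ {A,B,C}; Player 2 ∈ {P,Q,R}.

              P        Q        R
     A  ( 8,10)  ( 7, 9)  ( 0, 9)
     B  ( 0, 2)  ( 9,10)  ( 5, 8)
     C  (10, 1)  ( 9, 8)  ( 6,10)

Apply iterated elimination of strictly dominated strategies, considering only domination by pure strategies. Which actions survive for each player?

P1 drop A (C beats it: P:10>8 Q:9>7 R:6>0)
P2 drop P (Q beats it: B:10>2 C:8>1)
P1→{B,C} P2→{Q,R}

Survivors P1:{B,C} P2:{Q,R}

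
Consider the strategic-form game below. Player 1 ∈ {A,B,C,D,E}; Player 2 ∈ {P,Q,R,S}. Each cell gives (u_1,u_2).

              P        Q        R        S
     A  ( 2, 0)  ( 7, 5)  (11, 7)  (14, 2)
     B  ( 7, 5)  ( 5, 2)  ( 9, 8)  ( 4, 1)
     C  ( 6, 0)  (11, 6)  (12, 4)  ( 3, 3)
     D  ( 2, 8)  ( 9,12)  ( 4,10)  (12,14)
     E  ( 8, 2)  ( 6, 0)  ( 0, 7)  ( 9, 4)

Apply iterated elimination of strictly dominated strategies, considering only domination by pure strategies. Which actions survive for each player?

P2 drop P (R beats it: A:7>0 B:8>5 C:4>0 D:10>8 E:7>2)
P1 drop B (A beats it: Q:7>5 R:11>9 S:14>4)
P1 drop E (A beats it: Q:7>6 R:11>0 S:14>9)
P1→{A,C,D} P2→{Q,R,S}

Survivors P1:{A,C,D} P2:{Q,R,S}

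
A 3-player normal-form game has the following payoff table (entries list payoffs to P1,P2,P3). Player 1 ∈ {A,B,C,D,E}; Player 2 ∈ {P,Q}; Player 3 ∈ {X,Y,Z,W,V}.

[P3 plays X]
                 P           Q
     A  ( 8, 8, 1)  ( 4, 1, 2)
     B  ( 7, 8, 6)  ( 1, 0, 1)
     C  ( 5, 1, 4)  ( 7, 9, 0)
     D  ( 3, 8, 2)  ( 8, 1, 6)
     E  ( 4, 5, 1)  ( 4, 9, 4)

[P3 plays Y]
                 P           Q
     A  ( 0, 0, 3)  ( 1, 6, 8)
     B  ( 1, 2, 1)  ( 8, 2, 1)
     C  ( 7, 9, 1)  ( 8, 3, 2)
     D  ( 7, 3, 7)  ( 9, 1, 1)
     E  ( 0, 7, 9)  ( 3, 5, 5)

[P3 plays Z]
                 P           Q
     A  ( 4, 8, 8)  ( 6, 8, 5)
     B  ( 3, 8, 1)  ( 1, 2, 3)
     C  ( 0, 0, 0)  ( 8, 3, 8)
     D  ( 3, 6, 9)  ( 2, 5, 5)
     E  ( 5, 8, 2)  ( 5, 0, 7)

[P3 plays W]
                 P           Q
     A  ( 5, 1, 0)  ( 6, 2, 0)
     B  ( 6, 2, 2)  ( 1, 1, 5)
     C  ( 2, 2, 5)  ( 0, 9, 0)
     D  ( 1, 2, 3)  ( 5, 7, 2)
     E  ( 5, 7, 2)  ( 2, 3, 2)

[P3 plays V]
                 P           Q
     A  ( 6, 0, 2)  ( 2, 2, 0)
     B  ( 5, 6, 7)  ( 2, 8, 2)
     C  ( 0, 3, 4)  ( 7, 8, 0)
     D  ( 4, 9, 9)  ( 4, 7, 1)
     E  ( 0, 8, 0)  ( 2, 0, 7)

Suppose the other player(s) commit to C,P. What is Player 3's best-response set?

argmax u_3 = {W}

u_3(X vs C,P) = 4
u_3(Y vs C,P) = 1
u_3(Z vs C,P) = 0
u_3(W vs C,P) = 5
u_3(V vs C,P) = 4
max payoff 5 at {W}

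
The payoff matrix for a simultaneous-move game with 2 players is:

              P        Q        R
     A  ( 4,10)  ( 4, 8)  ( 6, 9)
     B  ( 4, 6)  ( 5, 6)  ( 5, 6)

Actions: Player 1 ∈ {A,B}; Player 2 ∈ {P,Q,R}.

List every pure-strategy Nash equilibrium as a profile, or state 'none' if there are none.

PSNE = {(A,P), (B,P), (B,Q)}

(A,P): NE
(A,Q): not NE [P1→B gives 5>4; P2→P gives 10>8]
(A,R): not NE [P2→P gives 10>9]
(B,P): NE
(B,Q): NE
(B,R): not NE [P1→A gives 6>5]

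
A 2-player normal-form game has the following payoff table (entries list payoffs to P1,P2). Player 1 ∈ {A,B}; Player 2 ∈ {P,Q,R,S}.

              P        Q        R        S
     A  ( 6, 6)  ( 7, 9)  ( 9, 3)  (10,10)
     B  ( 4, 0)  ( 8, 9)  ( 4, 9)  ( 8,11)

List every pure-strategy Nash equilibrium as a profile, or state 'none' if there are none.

PSNE = {(A,S)}

(A,P): not NE [P2→S gives 10>6]
(A,Q): not NE [P1→B gives 8>7; P2→S gives 10>9]
(A,R): not NE [P2→S gives 10>3]
(A,S): NE
(B,P): not NE [P1→A gives 6>4; P2→S gives 11>0]
(B,Q): not NE [P2→S gives 11>9]
(B,R): not NE [P1→A gives 9>4; P2→S gives 11>9]
(B,S): not NE [P1→A gives 10>8]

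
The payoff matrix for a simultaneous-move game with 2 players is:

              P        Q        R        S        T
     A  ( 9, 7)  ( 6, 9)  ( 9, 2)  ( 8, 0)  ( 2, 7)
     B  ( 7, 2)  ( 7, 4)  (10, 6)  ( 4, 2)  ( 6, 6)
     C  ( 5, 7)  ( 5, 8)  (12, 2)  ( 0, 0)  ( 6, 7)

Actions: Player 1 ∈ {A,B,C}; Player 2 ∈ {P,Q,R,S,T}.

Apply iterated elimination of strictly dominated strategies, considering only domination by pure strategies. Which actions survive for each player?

IESDS → P1:{B,C} P2:{Q,R,T}

P2 drop P (Q beats it: A:9>7 B:4>2 C:8>7)
P2 drop S (Q beats it: A:9>0 B:4>2 C:8>0)
P1 drop A (B beats it: Q:7>6 R:10>9 T:6>2)
P1→{B,C} P2→{Q,R,T}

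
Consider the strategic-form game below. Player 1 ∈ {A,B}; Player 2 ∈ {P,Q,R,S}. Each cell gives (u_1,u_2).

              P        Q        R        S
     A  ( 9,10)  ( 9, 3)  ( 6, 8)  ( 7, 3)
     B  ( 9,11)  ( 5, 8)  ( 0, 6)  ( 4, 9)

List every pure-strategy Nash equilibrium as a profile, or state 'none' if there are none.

PSNE = {(A,P), (B,P)}

(A,P): NE
(A,Q): not NE [P2→P gives 10>3]
(A,R): not NE [P2→P gives 10>8]
(A,S): not NE [P2→P gives 10>3]
(B,P): NE
(B,Q): not NE [P1→A gives 9>5; P2→P gives 11>8]
(B,R): not NE [P1→A gives 6>0; P2→P gives 11>6]
(B,S): not NE [P1→A gives 7>4; P2→P gives 11>9]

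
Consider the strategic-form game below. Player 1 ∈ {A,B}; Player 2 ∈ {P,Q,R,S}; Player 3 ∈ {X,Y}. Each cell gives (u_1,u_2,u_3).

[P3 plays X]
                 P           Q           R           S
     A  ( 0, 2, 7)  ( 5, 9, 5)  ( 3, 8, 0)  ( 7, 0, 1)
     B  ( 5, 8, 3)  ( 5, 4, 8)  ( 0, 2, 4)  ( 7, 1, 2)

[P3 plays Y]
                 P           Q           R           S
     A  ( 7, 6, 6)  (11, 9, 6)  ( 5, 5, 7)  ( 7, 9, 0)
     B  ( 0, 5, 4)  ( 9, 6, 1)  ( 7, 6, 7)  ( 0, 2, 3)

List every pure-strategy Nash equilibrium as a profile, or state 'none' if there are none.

(A,P,X): not NE [P1→B gives 5>0; P2→Q gives 9>2]
(A,P,Y): not NE [P2→S gives 9>6; P3→X gives 7>6]
(A,Q,X): not NE [P3→Y gives 6>5]
(A,Q,Y): NE
(A,R,X): not NE [P2→Q gives 9>8; P3→Y gives 7>0]
(A,R,Y): not NE [P1→B gives 7>5; P2→S gives 9>5]
(A,S,X): not NE [P2→Q gives 9>0]
(A,S,Y): not NE [P3→X gives 1>0]
(B,P,X): not NE [P3→Y gives 4>3]
(B,P,Y): not NE [P1→A gives 7>0; P2→R gives 6>5]
(B,Q,X): not NE [P2→P gives 8>4]
(B,Q,Y): not NE [P1→A gives 11>9; P3→X gives 8>1]
(B,R,X): not NE [P1→A gives 3>0; P2→P gives 8>2; P3→Y gives 7>4]
(B,R,Y): NE
(B,S,X): not NE [P2→P gives 8>1; P3→Y gives 3>2]
(B,S,Y): not NE [P1→A gives 7>0; P2→R gives 6>2]

PSNE = {(A,Q,Y), (B,R,Y)}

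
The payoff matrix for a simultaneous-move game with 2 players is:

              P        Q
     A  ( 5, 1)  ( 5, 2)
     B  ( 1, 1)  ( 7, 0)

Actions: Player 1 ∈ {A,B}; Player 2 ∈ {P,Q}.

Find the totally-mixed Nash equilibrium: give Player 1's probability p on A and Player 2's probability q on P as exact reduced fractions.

P1 indiff ⇒ q·5+(1-q)·5 = q·1+(1-q)·7 ⇒ q(4) = (1-q)(2) ⇒ q = 1/3
P2 indiff ⇒ p·1+(1-p)·1 = p·2+(1-p)·0 ⇒ p(-1) = (1-p)(-1) ⇒ p = 1/2

(p,q) = (1/2, 1/3)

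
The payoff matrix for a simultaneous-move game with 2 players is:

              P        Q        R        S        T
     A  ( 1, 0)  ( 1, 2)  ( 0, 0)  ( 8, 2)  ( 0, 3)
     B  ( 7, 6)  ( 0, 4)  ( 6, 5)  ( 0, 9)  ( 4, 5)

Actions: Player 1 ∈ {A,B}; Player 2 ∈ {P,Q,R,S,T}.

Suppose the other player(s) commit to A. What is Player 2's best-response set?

BR_2 = {T}

u_2(P vs A) = 0
u_2(Q vs A) = 2
u_2(R vs A) = 0
u_2(S vs A) = 2
u_2(T vs A) = 3
max payoff 3 at {T}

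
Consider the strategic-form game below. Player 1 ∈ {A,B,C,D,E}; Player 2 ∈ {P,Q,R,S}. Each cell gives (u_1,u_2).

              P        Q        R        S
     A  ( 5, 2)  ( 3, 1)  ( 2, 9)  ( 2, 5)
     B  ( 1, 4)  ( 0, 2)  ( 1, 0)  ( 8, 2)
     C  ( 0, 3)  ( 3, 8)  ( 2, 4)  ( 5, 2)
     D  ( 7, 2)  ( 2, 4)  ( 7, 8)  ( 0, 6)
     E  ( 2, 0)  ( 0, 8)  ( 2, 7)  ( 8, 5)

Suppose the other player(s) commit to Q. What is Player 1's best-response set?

argmax u_1 = {A,C}

u_1(A vs Q) = 3
u_1(B vs Q) = 0
u_1(C vs Q) = 3
u_1(D vs Q) = 2
u_1(E vs Q) = 0
max payoff 3 at {A,C}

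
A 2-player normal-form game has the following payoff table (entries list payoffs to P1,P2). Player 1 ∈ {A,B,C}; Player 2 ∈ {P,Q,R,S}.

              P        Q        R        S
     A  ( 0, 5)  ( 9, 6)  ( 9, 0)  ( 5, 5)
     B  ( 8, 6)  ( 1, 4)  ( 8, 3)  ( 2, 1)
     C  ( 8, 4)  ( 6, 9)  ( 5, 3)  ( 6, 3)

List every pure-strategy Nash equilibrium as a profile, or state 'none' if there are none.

PSNE = {(A,Q), (B,P)}

(A,P): not NE [P1→C gives 8>0; P2→Q gives 6>5]
(A,Q): NE
(A,R): not NE [P2→Q gives 6>0]
(A,S): not NE [P1→C gives 6>5; P2→Q gives 6>5]
(B,P): NE
(B,Q): not NE [P1→A gives 9>1; P2→P gives 6>4]
(B,R): not NE [P1→A gives 9>8; P2→P gives 6>3]
(B,S): not NE [P1→C gives 6>2; P2→P gives 6>1]
(C,P): not NE [P2→Q gives 9>4]
(C,Q): not NE [P1→A gives 9>6]
(C,R): not NE [P1→A gives 9>5; P2→Q gives 9>3]
(C,S): not NE [P2→Q gives 9>3]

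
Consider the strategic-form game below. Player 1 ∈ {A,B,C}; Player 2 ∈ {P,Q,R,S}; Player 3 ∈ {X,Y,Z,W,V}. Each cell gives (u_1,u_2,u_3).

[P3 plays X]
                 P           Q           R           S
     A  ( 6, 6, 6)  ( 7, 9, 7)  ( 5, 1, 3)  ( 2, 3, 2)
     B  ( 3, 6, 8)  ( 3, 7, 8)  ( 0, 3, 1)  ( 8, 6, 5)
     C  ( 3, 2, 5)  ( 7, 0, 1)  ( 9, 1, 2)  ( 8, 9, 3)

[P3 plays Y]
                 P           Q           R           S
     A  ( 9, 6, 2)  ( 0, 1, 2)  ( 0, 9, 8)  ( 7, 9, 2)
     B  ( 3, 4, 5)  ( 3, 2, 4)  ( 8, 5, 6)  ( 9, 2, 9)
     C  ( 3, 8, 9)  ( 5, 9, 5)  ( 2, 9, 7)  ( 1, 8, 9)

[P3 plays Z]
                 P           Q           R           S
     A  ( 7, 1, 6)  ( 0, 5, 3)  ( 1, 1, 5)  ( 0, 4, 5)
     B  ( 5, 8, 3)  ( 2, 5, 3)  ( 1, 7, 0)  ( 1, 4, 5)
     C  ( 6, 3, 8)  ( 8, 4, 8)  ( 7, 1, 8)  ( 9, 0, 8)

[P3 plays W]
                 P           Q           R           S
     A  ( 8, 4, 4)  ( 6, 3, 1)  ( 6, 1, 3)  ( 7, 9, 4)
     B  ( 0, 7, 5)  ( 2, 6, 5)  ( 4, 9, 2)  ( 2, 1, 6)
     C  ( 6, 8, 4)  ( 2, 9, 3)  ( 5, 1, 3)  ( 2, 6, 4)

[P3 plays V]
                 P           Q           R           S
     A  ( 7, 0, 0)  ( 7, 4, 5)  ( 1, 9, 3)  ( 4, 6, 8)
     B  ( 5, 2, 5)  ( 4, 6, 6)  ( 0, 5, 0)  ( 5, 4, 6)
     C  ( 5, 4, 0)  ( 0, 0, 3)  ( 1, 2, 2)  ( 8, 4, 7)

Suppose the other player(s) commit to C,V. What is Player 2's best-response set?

u_2(P vs C,V) = 4
u_2(Q vs C,V) = 0
u_2(R vs C,V) = 2
u_2(S vs C,V) = 4
max payoff 4 at {P,S}

BR_2 = {P,S}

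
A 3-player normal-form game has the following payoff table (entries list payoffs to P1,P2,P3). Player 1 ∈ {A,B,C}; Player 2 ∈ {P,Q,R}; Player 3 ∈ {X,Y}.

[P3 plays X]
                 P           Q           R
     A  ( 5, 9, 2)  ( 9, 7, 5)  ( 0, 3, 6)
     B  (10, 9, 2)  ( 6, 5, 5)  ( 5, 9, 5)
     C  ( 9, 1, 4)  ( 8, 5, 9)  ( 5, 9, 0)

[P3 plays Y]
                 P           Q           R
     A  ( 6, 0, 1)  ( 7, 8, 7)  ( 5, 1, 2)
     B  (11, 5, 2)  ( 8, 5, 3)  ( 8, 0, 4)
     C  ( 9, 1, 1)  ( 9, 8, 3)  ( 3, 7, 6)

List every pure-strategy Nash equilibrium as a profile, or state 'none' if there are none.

PSNE = {(B,P,X), (B,P,Y), (B,R,X)}

(A,P,X): not NE [P1→B gives 10>5]
(A,P,Y): not NE [P1→B gives 11>6; P2→Q gives 8>0; P3→X gives 2>1]
(A,Q,X): not NE [P2→P gives 9>7; P3→Y gives 7>5]
(A,Q,Y): not NE [P1→C gives 9>7]
(A,R,X): not NE [P1→C gives 5>0; P2→P gives 9>3]
(A,R,Y): not NE [P1→B gives 8>5; P2→Q gives 8>1; P3→X gives 6>2]
(B,P,X): NE
(B,P,Y): NE
(B,Q,X): not NE [P1→A gives 9>6; P2→R gives 9>5]
(B,Q,Y): not NE [P1→C gives 9>8; P3→X gives 5>3]
(B,R,X): NE
(B,R,Y): not NE [P2→Q gives 5>0; P3→X gives 5>4]
(C,P,X): not NE [P1→B gives 10>9; P2→R gives 9>1]
(C,P,Y): not NE [P1→B gives 11>9; P2→Q gives 8>1; P3→X gives 4>1]
(C,Q,X): not NE [P1→A gives 9>8; P2→R gives 9>5]
(C,Q,Y): not NE [P3→X gives 9>3]
(C,R,X): not NE [P3→Y gives 6>0]
(C,R,Y): not NE [P1→B gives 8>3; P2→Q gives 8>7]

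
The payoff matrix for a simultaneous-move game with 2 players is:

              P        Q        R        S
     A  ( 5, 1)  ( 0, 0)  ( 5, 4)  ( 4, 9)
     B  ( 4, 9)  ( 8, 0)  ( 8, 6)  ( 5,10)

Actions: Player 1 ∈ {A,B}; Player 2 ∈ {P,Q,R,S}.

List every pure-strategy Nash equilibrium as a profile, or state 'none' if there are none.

PSNE = {(B,S)}

(A,P): not NE [P2→S gives 9>1]
(A,Q): not NE [P1→B gives 8>0; P2→S gives 9>0]
(A,R): not NE [P1→B gives 8>5; P2→S gives 9>4]
(A,S): not NE [P1→B gives 5>4]
(B,P): not NE [P1→A gives 5>4; P2→S gives 10>9]
(B,Q): not NE [P2→S gives 10>0]
(B,R): not NE [P2→S gives 10>6]
(B,S): NE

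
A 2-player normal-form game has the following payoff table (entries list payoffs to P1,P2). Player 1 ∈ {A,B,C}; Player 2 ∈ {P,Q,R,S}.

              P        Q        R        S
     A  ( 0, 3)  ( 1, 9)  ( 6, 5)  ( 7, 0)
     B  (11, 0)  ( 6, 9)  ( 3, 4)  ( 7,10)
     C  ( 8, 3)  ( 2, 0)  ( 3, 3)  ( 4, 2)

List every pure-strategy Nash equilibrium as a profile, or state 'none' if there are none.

PSNE = {(B,S)}

(A,P): not NE [P1→B gives 11>0; P2→Q gives 9>3]
(A,Q): not NE [P1→B gives 6>1]
(A,R): not NE [P2→Q gives 9>5]
(A,S): not NE [P2→Q gives 9>0]
(B,P): not NE [P2→S gives 10>0]
(B,Q): not NE [P2→S gives 10>9]
(B,R): not NE [P1→A gives 6>3; P2→S gives 10>4]
(B,S): NE
(C,P): not NE [P1→B gives 11>8]
(C,Q): not NE [P1→B gives 6>2; P2→R gives 3>0]
(C,R): not NE [P1→A gives 6>3]
(C,S): not NE [P1→B gives 7>4; P2→R gives 3>2]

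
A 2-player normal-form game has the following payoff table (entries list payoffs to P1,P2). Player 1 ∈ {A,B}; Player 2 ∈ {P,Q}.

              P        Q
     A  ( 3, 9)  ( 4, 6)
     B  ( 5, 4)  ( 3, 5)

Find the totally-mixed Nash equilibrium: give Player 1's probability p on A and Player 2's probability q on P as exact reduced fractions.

(p,q) = (1/4, 1/3)

P1 indiff ⇒ q·3+(1-q)·4 = q·5+(1-q)·3 ⇒ q(-2) = (1-q)(-1) ⇒ q = 1/3
P2 indiff ⇒ p·9+(1-p)·4 = p·6+(1-p)·5 ⇒ p(3) = (1-p)(1) ⇒ p = 1/4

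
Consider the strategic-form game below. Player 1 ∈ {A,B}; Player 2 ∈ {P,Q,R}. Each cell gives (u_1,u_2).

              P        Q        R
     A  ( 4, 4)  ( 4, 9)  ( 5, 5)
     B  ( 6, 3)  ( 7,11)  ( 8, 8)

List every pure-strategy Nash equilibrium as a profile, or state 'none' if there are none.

(A,P): not NE [P1→B gives 6>4; P2→Q gives 9>4]
(A,Q): not NE [P1→B gives 7>4]
(A,R): not NE [P1→B gives 8>5; P2→Q gives 9>5]
(B,P): not NE [P2→Q gives 11>3]
(B,Q): NE
(B,R): not NE [P2→Q gives 11>8]

Nash profiles: (B,Q)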